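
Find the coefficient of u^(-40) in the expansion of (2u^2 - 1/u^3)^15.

30

General term: C(15,j)·(2u^2)^j·(-1/u^3)^(15-j), with u-exponent 2j − 3(15−j) = 5j − 45.
Set 5j − 45 = -40: j = 1.
C(15,1) = 15; 2^1 = 2; (-1)^14 = 1.
Coefficient = 15 · 2 · 1 = 30.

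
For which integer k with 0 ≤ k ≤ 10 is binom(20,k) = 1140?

3

C(20,k) increases on 0 ≤ k ≤ 10. C(20,2) = 190 and C(20,3) = 1140, so k = 3.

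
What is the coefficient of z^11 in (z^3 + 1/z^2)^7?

General term: C(7,j)·(z^3)^j·(1/z^2)^(7-j), with z-exponent 3j − 2(7−j) = 5j − 14.
Set 5j − 14 = 11: j = 5.
C(7,5) = 21; 1^5 = 1; 1^2 = 1.
Coefficient = 21 · 1 · 1 = 21.

21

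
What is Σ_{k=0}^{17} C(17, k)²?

2333606220

By Vandermonde's identity, Σ C(17,k)² = C(34,17) = 2333606220.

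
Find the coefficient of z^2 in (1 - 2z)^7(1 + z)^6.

15

Coefficient of z^2 = Σ_{j} C(7,j)·(-2)^j·C(6,2-j)·1^(2-j) for j from 0 to 2.
= 15 + (-84) + 84 = 15.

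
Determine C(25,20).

53130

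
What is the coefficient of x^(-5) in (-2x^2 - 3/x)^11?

-4330260

General term: C(11,j)·(-2x^2)^j·(-3/x)^(11-j), with x-exponent 2j − 1(11−j) = 3j − 11.
Set 3j − 11 = -5: j = 2.
C(11,2) = 55; (-2)^2 = 4; (-3)^9 = -19683.
Coefficient = 55 · 4 · (-19683) = -4330260.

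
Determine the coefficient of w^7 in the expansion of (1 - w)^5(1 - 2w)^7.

-16172

Coefficient of w^7 = Σ_{j} C(5,j)·(-1)^j·C(7,7-j)·(-2)^(7-j) for j from 0 to 5.
= (-128) + (-2240) + (-6720) + (-5600) + (-1400) + (-84) = -16172.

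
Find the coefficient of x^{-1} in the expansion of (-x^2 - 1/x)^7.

-21

General term: C(7,j)·(-x^2)^j·(-1/x)^(7-j), with x-exponent 2j − 1(7−j) = 3j − 7.
Set 3j − 7 = -1: j = 2.
C(7,2) = 21; (-1)^2 = 1; (-1)^5 = -1.
Coefficient = 21 · 1 · (-1) = -21.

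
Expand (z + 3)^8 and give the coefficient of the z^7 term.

The general term is C(8,j)·(z)^j·(3)^(8-j); the z^7 term has j = 7.
C(8,7) = 8.
Coefficient = C(8,7) · 3^1 = 8 · 3 = 24.

24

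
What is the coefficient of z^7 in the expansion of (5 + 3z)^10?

32805000

The general term is C(10,j)·(5)^j·(3z)^(10-j); the z^7 term has j = 3.
C(10,3) = 120.
Coefficient = C(10,3) · 5^3 · 3^7 = 120 · 125 · 2187 = 32805000.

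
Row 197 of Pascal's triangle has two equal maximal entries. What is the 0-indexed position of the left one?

98

For odd n = 197, C(197,i) peaks at i = (n−1)/2 and (n+1)/2; the lower is 98.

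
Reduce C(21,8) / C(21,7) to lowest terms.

7/4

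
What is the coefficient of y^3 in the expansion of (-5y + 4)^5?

-20000

The general term is C(5,j)·(-5y)^j·(4)^(5-j); the y^3 term has j = 3.
C(5,3) = 10.
Coefficient = C(5,3) · (-5)^3 · 4^2 = 10 · (-125) · 16 = -20000.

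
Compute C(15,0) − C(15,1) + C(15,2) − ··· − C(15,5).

The partial alternating sum Σ_{k=0}^{5} (−1)^k C(15,k) = (−1)^5 C(14,5) = -2002.

-2002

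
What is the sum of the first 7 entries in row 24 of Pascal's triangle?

190051

1 + 24 + 276 + 2024 + 10626 + 42504 + 134596 = 190051.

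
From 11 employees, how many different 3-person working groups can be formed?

This is C(11,3) = 165.

165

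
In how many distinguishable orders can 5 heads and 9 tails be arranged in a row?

2002

Choose positions for the heads: C(14,5) = 2002.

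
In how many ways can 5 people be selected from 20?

15504

This is C(20,5) = 15504.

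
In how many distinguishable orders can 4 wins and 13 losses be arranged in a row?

Choose positions for the wins: C(17,4) = 2380.

2380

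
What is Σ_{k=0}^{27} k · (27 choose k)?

Since k·C(27,k) = 27·C(26,k−1), the sum is 27·2^26 = 27·67108864 = 1811939328.

1811939328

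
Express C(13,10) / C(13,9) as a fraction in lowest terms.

C(n,k+1)/C(n,k) = (n−k)/(k+1) = (13−9)/(9+1) = 4/10 = 2/5.

2/5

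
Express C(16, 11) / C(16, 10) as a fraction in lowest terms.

C(n,k+1)/C(n,k) = (n−k)/(k+1) = (16−10)/(10+1) = 6/11.

6/11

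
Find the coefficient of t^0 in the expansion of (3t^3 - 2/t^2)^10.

General term: C(10,j)·(3t^3)^j·(-2/t^2)^(10-j), with t-exponent 3j − 2(10−j) = 5j − 20.
Set 5j − 20 = 0: j = 4.
C(10,4) = 210; 3^4 = 81; (-2)^6 = 64.
Coefficient = 210 · 81 · 64 = 1088640.

1088640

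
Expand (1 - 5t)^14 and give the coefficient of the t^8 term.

1173046875

The general term is C(14,j)·(1)^j·(-5t)^(14-j); the t^8 term has j = 6.
C(14,6) = 3003.
Coefficient = C(14,6) · (-5)^8 = 3003 · 390625 = 1173046875.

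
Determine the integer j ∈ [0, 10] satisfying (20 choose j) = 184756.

C(20,j) increases on 0 ≤ j ≤ 10. C(20,9) = 167960 and C(20,10) = 184756, so j = 10.

10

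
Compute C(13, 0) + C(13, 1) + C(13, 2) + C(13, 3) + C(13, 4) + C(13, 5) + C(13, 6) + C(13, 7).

5812

1 + 13 + 78 + 286 + 715 + 1287 + 1716 + 1716 = 5812.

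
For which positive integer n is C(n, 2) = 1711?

59

n(n−1)/2 = 1711 ⇒ n(n−1) = 3422. Since 59·58 = 3422, n = 59.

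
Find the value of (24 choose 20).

C(24,20) = C(24,4) by symmetry.
C(24,4) = (24·23·22·21) / 4! = 255024 / 24 = 10626.

10626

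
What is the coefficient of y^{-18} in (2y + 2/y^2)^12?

General term: C(12,j)·(2y)^j·(2/y^2)^(12-j), with y-exponent 1j − 2(12−j) = 3j − 24.
Set 3j − 24 = -18: j = 2.
C(12,2) = 66; 2^2 = 4; 2^10 = 1024.
Coefficient = 66 · 4 · 1024 = 270336.

270336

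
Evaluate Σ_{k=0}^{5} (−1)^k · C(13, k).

The partial alternating sum Σ_{k=0}^{5} (−1)^k C(13,k) = (−1)^5 C(12,5) = -792.

-792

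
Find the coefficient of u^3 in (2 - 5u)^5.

-5000

The general term is C(5,j)·(2)^j·(-5u)^(5-j); the u^3 term has j = 2.
C(5,2) = 10.
Coefficient = C(5,2) · 2^2 · (-5)^3 = 10 · 4 · (-125) = -5000.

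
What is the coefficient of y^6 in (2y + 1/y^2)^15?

General term: C(15,j)·(2y)^j·(1/y^2)^(15-j), with y-exponent 1j − 2(15−j) = 3j − 30.
Set 3j − 30 = 6: j = 12.
C(15,12) = 455; 2^12 = 4096; 1^3 = 1.
Coefficient = 455 · 4096 · 1 = 1863680.

1863680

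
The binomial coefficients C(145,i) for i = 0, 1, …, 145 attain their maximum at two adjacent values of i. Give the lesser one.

For odd n = 145, C(145,i) peaks at i = (n−1)/2 and (n+1)/2; the lesser is 72.

72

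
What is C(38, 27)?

C(38,27) = C(38,11) by symmetry.
C(38,11) = (38·37·36·35·34·33·32·31·30·29·28) / 11! = 48032775105638400 / 39916800 = 1203322288.

1203322288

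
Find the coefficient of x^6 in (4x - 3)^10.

The general term is C(10,j)·(4x)^j·(-3)^(10-j); the x^6 term has j = 6.
C(10,6) = 210.
Coefficient = C(10,6) · 4^6 · (-3)^4 = 210 · 4096 · 81 = 69672960.

69672960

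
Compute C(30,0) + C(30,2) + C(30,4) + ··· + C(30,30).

Half of (1+1)^30 + (1−1)^30 gives the even-index sum: 2^29 = 536870912.

536870912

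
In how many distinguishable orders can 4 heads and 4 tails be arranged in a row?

Choose positions for the heads: C(8,4) = 70.

70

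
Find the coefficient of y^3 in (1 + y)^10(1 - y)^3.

14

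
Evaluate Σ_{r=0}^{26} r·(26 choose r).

872415232

Differentiating (1+x)^26 and setting x=1: Σ r·C(26,r) = 26·2^25 = 872415232.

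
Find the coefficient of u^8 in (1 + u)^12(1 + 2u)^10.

5463135

Coefficient of u^8 = Σ_{j} C(12,j)·1^j·C(10,8-j)·2^(8-j) for j from 0 to 8.
= 11520 + 184320 + 887040 + 1774080 + 1663200 + 760320 + 166320 + 15840 + 495 = 5463135.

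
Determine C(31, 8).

C(31,8) = (31·30·29·28·27·26·25·24) / 8! = 318073392000 / 40320 = 7888725.

7888725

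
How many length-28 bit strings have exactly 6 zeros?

Choose the 6 positions: C(28,6) = 376740.

376740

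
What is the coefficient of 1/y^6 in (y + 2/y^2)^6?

General term: C(6,j)·(y)^j·(2/y^2)^(6-j), with y-exponent 1j − 2(6−j) = 3j − 12.
Set 3j − 12 = -6: j = 2.
C(6,2) = 15; 1^2 = 1; 2^4 = 16.
Coefficient = 15 · 1 · 16 = 240.

240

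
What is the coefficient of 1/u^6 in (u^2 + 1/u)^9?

9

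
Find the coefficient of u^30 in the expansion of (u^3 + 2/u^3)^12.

24

General term: C(12,j)·(u^3)^j·(2/u^3)^(12-j), with u-exponent 3j − 3(12−j) = 6j − 36.
Set 6j − 36 = 30: j = 11.
C(12,11) = 12; 1^11 = 1; 2^1 = 2.
Coefficient = 12 · 1 · 2 = 24.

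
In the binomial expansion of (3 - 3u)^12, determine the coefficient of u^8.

263063295

The general term is C(12,j)·(3)^j·(-3u)^(12-j); the u^8 term has j = 4.
C(12,4) = 495.
Coefficient = C(12,4) · 3^4 · (-3)^8 = 495 · 81 · 6561 = 263063295.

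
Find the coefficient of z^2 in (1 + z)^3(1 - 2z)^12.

Coefficient of z^2 = Σ_{j} C(3,j)·1^j·C(12,2-j)·(-2)^(2-j) for j from 0 to 2.
= 264 + (-72) + 3 = 195.

195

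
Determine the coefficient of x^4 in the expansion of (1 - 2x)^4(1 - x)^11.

3338

Coefficient of x^4 = Σ_{j} C(4,j)·(-2)^j·C(11,4-j)·(-1)^(4-j) for j from 0 to 4.
= 330 + 1320 + 1320 + 352 + 16 = 3338.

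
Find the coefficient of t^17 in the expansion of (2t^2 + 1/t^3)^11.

General term: C(11,j)·(2t^2)^j·(1/t^3)^(11-j), with t-exponent 2j − 3(11−j) = 5j − 33.
Set 5j − 33 = 17: j = 10.
C(11,10) = 11; 2^10 = 1024; 1^1 = 1.
Coefficient = 11 · 1024 · 1 = 11264.

11264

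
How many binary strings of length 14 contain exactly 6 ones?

3003

Choose the 6 positions: C(14,6) = 3003.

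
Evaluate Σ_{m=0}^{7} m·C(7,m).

Since m·C(7,m) = 7·C(6,m−1), the sum is 7·2^6 = 7·64 = 448.

448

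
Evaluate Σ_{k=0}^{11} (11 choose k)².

Σ C(11,k)² is the coefficient of x^11 in (1+x)^11(1+x)^11 = (1+x)^22, i.e. C(22,11) = 705432.

705432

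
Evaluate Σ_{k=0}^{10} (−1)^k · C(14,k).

286

The partial alternating sum Σ_{k=0}^{10} (−1)^k C(14,k) = (−1)^10 C(13,10) = 286.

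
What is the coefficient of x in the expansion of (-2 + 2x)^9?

4608

The general term is C(9,j)·(-2)^j·(2x)^(9-j); the x^1 term has j = 8.
C(9,8) = 9.
Coefficient = C(9,8) · (-2)^8 · 2^1 = 9 · 256 · 2 = 4608.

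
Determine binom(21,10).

C(21,10) = (21·20·19·18·17·16·15·14·13·12) / 10! = 1279935820800 / 3628800 = 352716.

352716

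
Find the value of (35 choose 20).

C(35,20) = C(35,15) by symmetry.
C(35,15) = (35·34·33·32·31·30·29·28·27·26·25·24·23·22·21) / 15! = 4247252019052922880000 / 1307674368000 = 3247943160.

3247943160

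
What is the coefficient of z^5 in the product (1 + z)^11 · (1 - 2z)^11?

198

Coefficient of z^5 = Σ_{j} C(11,j)·1^j·C(11,5-j)·(-2)^(5-j) for j from 0 to 5.
= (-14784) + 58080 + (-72600) + 36300 + (-7260) + 462 = 198.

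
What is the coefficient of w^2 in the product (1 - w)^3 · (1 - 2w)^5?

Coefficient of w^2 = Σ_{j} C(3,j)·(-1)^j·C(5,2-j)·(-2)^(2-j) for j from 0 to 2.
= 40 + 30 + 3 = 73.

73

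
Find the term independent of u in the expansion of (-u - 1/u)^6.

General term: C(6,j)·(-u)^j·(-1/u)^(6-j), with u-exponent 1j − 1(6−j) = 2j − 6.
Set 2j − 6 = 0: j = 3.
C(6,3) = 20; (-1)^3 = -1; (-1)^3 = -1.
Coefficient = 20 · (-1) · (-1) = 20.

20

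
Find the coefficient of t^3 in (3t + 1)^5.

270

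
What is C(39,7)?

15380937

C(39,7) = (39·38·37·36·35·34·33) / 7! = 77519922480 / 5040 = 15380937.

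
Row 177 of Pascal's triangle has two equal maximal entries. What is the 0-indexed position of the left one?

For odd n = 177, C(177,j) peaks at j = (n−1)/2 and (n+1)/2; the lesser is 88.

88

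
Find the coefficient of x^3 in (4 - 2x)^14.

The general term is C(14,j)·(4)^j·(-2x)^(14-j); the x^3 term has j = 11.
C(14,11) = 364.
Coefficient = C(14,11) · 4^11 · (-2)^3 = 364 · 4194304 · (-8) = -12213813248.

-12213813248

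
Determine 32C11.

129024480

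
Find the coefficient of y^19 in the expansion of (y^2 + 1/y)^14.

General term: C(14,j)·(y^2)^j·(1/y)^(14-j), with y-exponent 2j − 1(14−j) = 3j − 14.
Set 3j − 14 = 19: j = 11.
C(14,11) = 364; 1^11 = 1; 1^3 = 1.
Coefficient = 364 · 1 · 1 = 364.

364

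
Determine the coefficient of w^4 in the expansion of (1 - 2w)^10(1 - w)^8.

17270

Coefficient of w^4 = Σ_{j} C(10,j)·(-2)^j·C(8,4-j)·(-1)^(4-j) for j from 0 to 4.
= 70 + 1120 + 5040 + 7680 + 3360 = 17270.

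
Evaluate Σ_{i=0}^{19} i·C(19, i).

4980736

Differentiating (1+x)^19 and setting x=1: Σ i·C(19,i) = 19·2^18 = 4980736.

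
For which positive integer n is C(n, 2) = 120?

n(n−1)/2 = 120 ⇒ n(n−1) = 240. Since 16·15 = 240, n = 16.

16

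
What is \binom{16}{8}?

12870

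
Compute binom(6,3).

20

C(6,3) = (6·5·4) / 3! = 120 / 6 = 20.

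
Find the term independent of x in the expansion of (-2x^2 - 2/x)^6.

960

General term: C(6,j)·(-2x^2)^j·(-2/x)^(6-j), with x-exponent 2j − 1(6−j) = 3j − 6.
Set 3j − 6 = 0: j = 2.
C(6,2) = 15; (-2)^2 = 4; (-2)^4 = 16.
Coefficient = 15 · 4 · 16 = 960.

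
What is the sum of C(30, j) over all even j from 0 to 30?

Even-j terms of row 30 sum to 2^29 = 536870912.

536870912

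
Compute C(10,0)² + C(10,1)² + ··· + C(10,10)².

184756

Σ C(10,r)² is the coefficient of x^10 in (1+x)^10(1+x)^10 = (1+x)^20, i.e. C(20,10) = 184756.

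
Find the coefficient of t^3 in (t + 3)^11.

1082565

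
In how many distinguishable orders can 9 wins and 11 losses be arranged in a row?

Choose positions for the wins: C(20,9) = 167960.

167960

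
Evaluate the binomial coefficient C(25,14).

C(25,14) = C(25,11) by symmetry.
C(25,11) = (25·24·23·22·21·20·19·18·17·16·15) / 11! = 177925144320000 / 39916800 = 4457400.

4457400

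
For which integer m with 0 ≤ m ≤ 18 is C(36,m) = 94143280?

C(36,m) increases on 0 ≤ m ≤ 18. C(36,8) = 30260340 and C(36,9) = 94143280, so m = 9.

9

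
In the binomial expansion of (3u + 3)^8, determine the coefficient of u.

52488

The general term is C(8,j)·(3u)^j·(3)^(8-j); the u^1 term has j = 1.
C(8,1) = 8.
Coefficient = C(8,1) · 3^1 · 3^7 = 8 · 3 · 2187 = 52488.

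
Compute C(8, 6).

C(8,6) = C(8,2) by symmetry.
C(8,2) = (8·7) / 2! = 56 / 2 = 28.

28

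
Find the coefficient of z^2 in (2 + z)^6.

240

The general term is C(6,j)·(2)^j·(z)^(6-j); the z^2 term has j = 4.
C(6,4) = 15.
Coefficient = C(6,4) · 2^4 = 15 · 16 = 240.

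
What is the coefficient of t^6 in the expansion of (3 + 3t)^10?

The general term is C(10,j)·(3)^j·(3t)^(10-j); the t^6 term has j = 4.
C(10,4) = 210.
Coefficient = C(10,4) · 3^4 · 3^6 = 210 · 81 · 729 = 12400290.

12400290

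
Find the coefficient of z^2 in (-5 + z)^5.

-1250

The general term is C(5,j)·(-5)^j·(z)^(5-j); the z^2 term has j = 3.
C(5,3) = 10.
Coefficient = C(5,3) · (-5)^3 = 10 · (-125) = -1250.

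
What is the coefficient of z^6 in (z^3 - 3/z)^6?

General term: C(6,j)·(z^3)^j·(-3/z)^(6-j), with z-exponent 3j − 1(6−j) = 4j − 6.
Set 4j − 6 = 6: j = 3.
C(6,3) = 20; 1^3 = 1; (-3)^3 = -27.
Coefficient = 20 · 1 · (-27) = -540.

-540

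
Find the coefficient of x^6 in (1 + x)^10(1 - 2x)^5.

Coefficient of x^6 = Σ_{j} C(10,j)·1^j·C(5,6-j)·(-2)^(6-j) for j from 1 to 6.
= (-320) + 3600 + (-9600) + 8400 + (-2520) + 210 = -230.

-230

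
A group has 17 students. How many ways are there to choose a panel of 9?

This is C(17,9) = 24310.

24310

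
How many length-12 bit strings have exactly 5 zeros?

Choose the 5 positions: C(12,5) = 792.

792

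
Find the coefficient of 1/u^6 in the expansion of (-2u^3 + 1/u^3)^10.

3360

General term: C(10,j)·(-2u^3)^j·(1/u^3)^(10-j), with u-exponent 3j − 3(10−j) = 6j − 30.
Set 6j − 30 = -6: j = 4.
C(10,4) = 210; (-2)^4 = 16; 1^6 = 1.
Coefficient = 210 · 16 · 1 = 3360.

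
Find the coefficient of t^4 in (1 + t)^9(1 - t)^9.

Coefficient of t^4 = Σ_{j} C(9,j)·1^j·C(9,4-j)·(-1)^(4-j) for j from 0 to 4.
= 126 + (-756) + 1296 + (-756) + 126 = 36.

36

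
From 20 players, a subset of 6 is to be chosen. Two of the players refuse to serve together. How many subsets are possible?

35700

All 6-subsets: C(20,6) = 38760. Those containing both fixed elements: C(18,4) = 3060.
38760 − 3060 = 35700.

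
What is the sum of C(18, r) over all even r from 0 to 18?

Even-r terms of row 18 sum to 2^17 = 131072.

131072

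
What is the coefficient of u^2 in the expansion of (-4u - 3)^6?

19440

The general term is C(6,j)·(-4u)^j·(-3)^(6-j); the u^2 term has j = 2.
C(6,2) = 15.
Coefficient = C(6,2) · (-4)^2 · (-3)^4 = 15 · 16 · 81 = 19440.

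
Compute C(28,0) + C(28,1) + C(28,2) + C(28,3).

1 + 28 + 378 + 3276 = 3683.

3683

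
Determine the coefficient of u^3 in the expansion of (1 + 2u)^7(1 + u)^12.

Coefficient of u^3 = Σ_{j} C(7,j)·2^j·C(12,3-j)·1^(3-j) for j from 0 to 3.
= 220 + 924 + 1008 + 280 = 2432.

2432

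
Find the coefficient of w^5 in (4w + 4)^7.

344064

The general term is C(7,j)·(4w)^j·(4)^(7-j); the w^5 term has j = 5.
C(7,5) = 21.
Coefficient = C(7,5) · 4^5 · 4^2 = 21 · 1024 · 16 = 344064.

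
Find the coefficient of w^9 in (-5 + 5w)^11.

2685546875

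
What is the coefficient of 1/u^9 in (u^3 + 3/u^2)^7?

5103

General term: C(7,j)·(u^3)^j·(3/u^2)^(7-j), with u-exponent 3j − 2(7−j) = 5j − 14.
Set 5j − 14 = -9: j = 1.
C(7,1) = 7; 1^1 = 1; 3^6 = 729.
Coefficient = 7 · 1 · 729 = 5103.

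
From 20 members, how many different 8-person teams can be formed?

This is C(20,8) = 125970.

125970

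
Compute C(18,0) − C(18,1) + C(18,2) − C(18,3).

-680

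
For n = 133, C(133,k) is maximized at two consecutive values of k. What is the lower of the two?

66

For odd n = 133, C(133,k) peaks at k = (n−1)/2 and (n+1)/2; the lower is 66.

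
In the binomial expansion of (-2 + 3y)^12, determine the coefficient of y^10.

15588936

The general term is C(12,j)·(-2)^j·(3y)^(12-j); the y^10 term has j = 2.
C(12,2) = 66.
Coefficient = C(12,2) · (-2)^2 · 3^10 = 66 · 4 · 59049 = 15588936.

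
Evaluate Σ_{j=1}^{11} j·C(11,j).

11264

Since j·C(11,j) = 11·C(10,j−1), the sum is 11·2^10 = 11·1024 = 11264.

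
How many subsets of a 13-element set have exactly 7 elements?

Choose the 7 positions: C(13,7) = 1716.

1716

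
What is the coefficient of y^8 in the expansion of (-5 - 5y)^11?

The general term is C(11,j)·(-5)^j·(-5y)^(11-j); the y^8 term has j = 3.
C(11,3) = 165.
Coefficient = C(11,3) · (-5)^3 · (-5)^8 = 165 · (-125) · 390625 = -8056640625.

-8056640625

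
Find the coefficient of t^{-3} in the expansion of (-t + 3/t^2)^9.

General term: C(9,j)·(-t)^j·(3/t^2)^(9-j), with t-exponent 1j − 2(9−j) = 3j − 18.
Set 3j − 18 = -3: j = 5.
C(9,5) = 126; (-1)^5 = -1; 3^4 = 81.
Coefficient = 126 · (-1) · 81 = -10206.

-10206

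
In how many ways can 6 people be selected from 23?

This is C(23,6) = 100947.

100947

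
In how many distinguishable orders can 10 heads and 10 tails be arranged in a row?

184756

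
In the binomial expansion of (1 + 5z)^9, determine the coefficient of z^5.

The general term is C(9,j)·(1)^j·(5z)^(9-j); the z^5 term has j = 4.
C(9,4) = 126.
Coefficient = C(9,4) · 5^5 = 126 · 3125 = 393750.

393750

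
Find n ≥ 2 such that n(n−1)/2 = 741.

39

n(n−1)/2 = 741 ⇒ n(n−1) = 1482. Since 39·38 = 1482, n = 39.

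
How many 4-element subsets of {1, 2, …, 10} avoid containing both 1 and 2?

All 4-subsets: C(10,4) = 210. Those containing both fixed elements: C(8,2) = 28.
210 − 28 = 182.

182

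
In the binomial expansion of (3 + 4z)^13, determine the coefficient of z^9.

The general term is C(13,j)·(3)^j·(4z)^(13-j); the z^9 term has j = 4.
C(13,4) = 715.
Coefficient = C(13,4) · 3^4 · 4^9 = 715 · 81 · 262144 = 15182069760.

15182069760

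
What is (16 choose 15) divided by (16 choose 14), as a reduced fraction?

2/15

C(n,k+1)/C(n,k) = (n−k)/(k+1) = (16−14)/(14+1) = 2/15.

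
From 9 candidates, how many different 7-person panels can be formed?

This is C(9,7) = 36.

36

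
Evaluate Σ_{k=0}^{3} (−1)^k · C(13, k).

The partial alternating sum Σ_{k=0}^{3} (−1)^k C(13,k) = (−1)^3 C(12,3) = -220.

-220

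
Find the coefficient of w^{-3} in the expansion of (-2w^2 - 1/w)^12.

1760

General term: C(12,j)·(-2w^2)^j·(-1/w)^(12-j), with w-exponent 2j − 1(12−j) = 3j − 12.
Set 3j − 12 = -3: j = 3.
C(12,3) = 220; (-2)^3 = -8; (-1)^9 = -1.
Coefficient = 220 · (-8) · (-1) = 1760.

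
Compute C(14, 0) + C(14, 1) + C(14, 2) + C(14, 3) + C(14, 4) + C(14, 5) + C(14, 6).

6476

1 + 14 + 91 + 364 + 1001 + 2002 + 3003 = 6476.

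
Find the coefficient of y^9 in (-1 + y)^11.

55

The general term is C(11,j)·(-1)^j·(y)^(11-j); the y^9 term has j = 2.
C(11,2) = 55.
Coefficient = C(11,2) = 55.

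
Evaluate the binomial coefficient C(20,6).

38760

C(20,6) = (20·19·18·17·16·15) / 6! = 27907200 / 720 = 38760.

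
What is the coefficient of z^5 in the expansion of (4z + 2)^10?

The general term is C(10,j)·(4z)^j·(2)^(10-j); the z^5 term has j = 5.
C(10,5) = 252.
Coefficient = C(10,5) · 4^5 · 2^5 = 252 · 1024 · 32 = 8257536.

8257536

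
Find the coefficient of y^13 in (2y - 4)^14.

The general term is C(14,j)·(2y)^j·(-4)^(14-j); the y^13 term has j = 13.
C(14,13) = 14.
Coefficient = C(14,13) · 2^13 · (-4)^1 = 14 · 8192 · (-4) = -458752.

-458752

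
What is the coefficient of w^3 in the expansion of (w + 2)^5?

40

The general term is C(5,j)·(w)^j·(2)^(5-j); the w^3 term has j = 3.
C(5,3) = 10.
Coefficient = C(5,3) · 2^2 = 10 · 4 = 40.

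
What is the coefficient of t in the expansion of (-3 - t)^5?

The general term is C(5,j)·(-3)^j·(-t)^(5-j); the t^1 term has j = 4.
C(5,4) = 5.
Coefficient = C(5,4) · (-3)^4 · (-1)^1 = 5 · 81 · (-1) = -405.

-405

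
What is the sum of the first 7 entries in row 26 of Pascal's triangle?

313912

1 + 26 + 325 + 2600 + 14950 + 65780 + 230230 = 313912.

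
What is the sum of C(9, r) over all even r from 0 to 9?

Even-r terms of row 9 sum to 2^8 = 256.

256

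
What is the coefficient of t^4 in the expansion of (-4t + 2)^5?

2560

The general term is C(5,j)·(-4t)^j·(2)^(5-j); the t^4 term has j = 4.
C(5,4) = 5.
Coefficient = C(5,4) · (-4)^4 · 2^1 = 5 · 256 · 2 = 2560.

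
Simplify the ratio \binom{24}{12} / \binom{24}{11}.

C(n,k+1)/C(n,k) = (n−k)/(k+1) = (24−11)/(11+1) = 13/12.

13/12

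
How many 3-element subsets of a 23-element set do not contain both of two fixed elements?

All 3-subsets: C(23,3) = 1771. Those containing both fixed elements: C(21,1) = 21.
1771 − 21 = 1750.

1750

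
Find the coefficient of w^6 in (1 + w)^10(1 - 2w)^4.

114

Coefficient of w^6 = Σ_{j} C(10,j)·1^j·C(4,6-j)·(-2)^(6-j) for j from 2 to 6.
= 720 + (-3840) + 5040 + (-2016) + 210 = 114.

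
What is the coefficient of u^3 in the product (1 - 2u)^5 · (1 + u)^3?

Coefficient of u^3 = Σ_{j} C(5,j)·(-2)^j·C(3,3-j)·1^(3-j) for j from 0 to 3.
= 1 + (-30) + 120 + (-80) = 11.

11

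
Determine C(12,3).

220

C(12,3) = (12·11·10) / 3! = 1320 / 6 = 220.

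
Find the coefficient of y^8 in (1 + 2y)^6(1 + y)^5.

3920

Coefficient of y^8 = Σ_{j} C(6,j)·2^j·C(5,8-j)·1^(8-j) for j from 3 to 6.
= 160 + 1200 + 1920 + 640 = 3920.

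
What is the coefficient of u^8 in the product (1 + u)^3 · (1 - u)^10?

63

Coefficient of u^8 = Σ_{j} C(3,j)·1^j·C(10,8-j)·(-1)^(8-j) for j from 0 to 3.
= 45 + (-360) + 630 + (-252) = 63.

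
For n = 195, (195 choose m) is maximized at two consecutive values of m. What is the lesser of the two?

97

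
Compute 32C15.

C(32,15) = (32·31·30·29·28·27·26·25·24·23·22·21·20·19·18) / 15! = 739781100339240960000 / 1307674368000 = 565722720.

565722720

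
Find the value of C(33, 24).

38567100

C(33,24) = C(33,9) by symmetry.
C(33,9) = (33·32·31·30·29·28·27·26·25) / 9! = 13995229248000 / 362880 = 38567100.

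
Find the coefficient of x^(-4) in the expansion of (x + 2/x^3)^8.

General term: C(8,j)·(x)^j·(2/x^3)^(8-j), with x-exponent 1j − 3(8−j) = 4j − 24.
Set 4j − 24 = -4: j = 5.
C(8,5) = 56; 1^5 = 1; 2^3 = 8.
Coefficient = 56 · 1 · 8 = 448.

448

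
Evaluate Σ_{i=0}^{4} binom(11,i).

562

1 + 11 + 55 + 165 + 330 = 562.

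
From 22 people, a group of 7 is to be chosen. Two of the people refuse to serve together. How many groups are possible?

All 7-subsets: C(22,7) = 170544. Those containing both fixed elements: C(20,5) = 15504.
170544 − 15504 = 155040.

155040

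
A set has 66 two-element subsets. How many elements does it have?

12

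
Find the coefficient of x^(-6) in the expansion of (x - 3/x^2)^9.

-30618

General term: C(9,j)·(x)^j·(-3/x^2)^(9-j), with x-exponent 1j − 2(9−j) = 3j − 18.
Set 3j − 18 = -6: j = 4.
C(9,4) = 126; 1^4 = 1; (-3)^5 = -243.
Coefficient = 126 · 1 · (-243) = -30618.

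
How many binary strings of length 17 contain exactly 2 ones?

136

Choose the 2 positions: C(17,2) = 136.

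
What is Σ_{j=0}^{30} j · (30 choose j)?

16106127360

Differentiating (1+x)^30 and setting x=1: Σ j·C(30,j) = 30·2^29 = 16106127360.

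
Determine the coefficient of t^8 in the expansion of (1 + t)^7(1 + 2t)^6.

20256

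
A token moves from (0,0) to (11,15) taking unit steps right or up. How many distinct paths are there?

7726160

Each path is a sequence of 26 steps with 11 rights: C(26,11) = 7726160.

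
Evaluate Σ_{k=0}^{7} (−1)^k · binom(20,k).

-50388

The partial alternating sum Σ_{k=0}^{7} (−1)^k C(20,k) = (−1)^7 C(19,7) = -50388.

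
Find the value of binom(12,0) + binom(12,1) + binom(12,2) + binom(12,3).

299

1 + 12 + 66 + 220 = 299.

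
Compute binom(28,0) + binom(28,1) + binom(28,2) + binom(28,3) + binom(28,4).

1 + 28 + 378 + 3276 + 20475 = 24158.

24158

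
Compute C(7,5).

21

C(7,5) = C(7,2) by symmetry.
C(7,2) = (7·6) / 2! = 42 / 2 = 21.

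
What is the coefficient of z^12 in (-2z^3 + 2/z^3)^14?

General term: C(14,j)·(-2z^3)^j·(2/z^3)^(14-j), with z-exponent 3j − 3(14−j) = 6j − 42.
Set 6j − 42 = 12: j = 9.
C(14,9) = 2002; (-2)^9 = -512; 2^5 = 32.
Coefficient = 2002 · (-512) · 32 = -32800768.

-32800768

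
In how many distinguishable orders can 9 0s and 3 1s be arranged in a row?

Choose positions for the 0s: C(12,9) = 220.

220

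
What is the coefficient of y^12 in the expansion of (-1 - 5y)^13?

-3173828125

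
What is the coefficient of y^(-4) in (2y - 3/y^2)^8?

90720

General term: C(8,j)·(2y)^j·(-3/y^2)^(8-j), with y-exponent 1j − 2(8−j) = 3j − 16.
Set 3j − 16 = -4: j = 4.
C(8,4) = 70; 2^4 = 16; (-3)^4 = 81.
Coefficient = 70 · 16 · 81 = 90720.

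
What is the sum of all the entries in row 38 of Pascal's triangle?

The entries of row 38 sum to 2^38 = 274877906944.

274877906944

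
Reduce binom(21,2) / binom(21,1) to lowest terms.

C(n,k+1)/C(n,k) = (n−k)/(k+1) = (21−1)/(1+1) = 20/2 = 10.

10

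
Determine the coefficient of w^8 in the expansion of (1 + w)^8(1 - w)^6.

-5

Coefficient of w^8 = Σ_{j} C(8,j)·1^j·C(6,8-j)·(-1)^(8-j) for j from 2 to 8.
= 28 + (-336) + 1050 + (-1120) + 420 + (-48) + 1 = -5.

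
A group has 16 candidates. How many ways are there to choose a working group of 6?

This is C(16,6) = 8008.

8008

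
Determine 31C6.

C(31,6) = (31·30·29·28·27·26) / 6! = 530122320 / 720 = 736281.

736281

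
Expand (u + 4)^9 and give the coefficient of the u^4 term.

The general term is C(9,j)·(u)^j·(4)^(9-j); the u^4 term has j = 4.
C(9,4) = 126.
Coefficient = C(9,4) · 4^5 = 126 · 1024 = 129024.

129024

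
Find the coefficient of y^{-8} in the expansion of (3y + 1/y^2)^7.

General term: C(7,j)·(3y)^j·(1/y^2)^(7-j), with y-exponent 1j − 2(7−j) = 3j − 14.
Set 3j − 14 = -8: j = 2.
C(7,2) = 21; 3^2 = 9; 1^5 = 1.
Coefficient = 21 · 9 · 1 = 189.

189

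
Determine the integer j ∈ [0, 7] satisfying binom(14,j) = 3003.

C(14,j) increases on 0 ≤ j ≤ 7. C(14,5) = 2002 and C(14,6) = 3003, so j = 6.

6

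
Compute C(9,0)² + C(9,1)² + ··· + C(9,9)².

48620

By Vandermonde's identity, Σ C(9,i)² = C(18,9) = 48620.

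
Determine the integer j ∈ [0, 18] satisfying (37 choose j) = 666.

2

C(37,j) increases on 0 ≤ j ≤ 18. C(37,1) = 37 and C(37,2) = 666, so j = 2.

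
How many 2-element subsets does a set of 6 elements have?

15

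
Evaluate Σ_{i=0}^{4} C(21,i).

1 + 21 + 210 + 1330 + 5985 = 7547.

7547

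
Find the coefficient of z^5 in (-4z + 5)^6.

The general term is C(6,j)·(-4z)^j·(5)^(6-j); the z^5 term has j = 5.
C(6,5) = 6.
Coefficient = C(6,5) · (-4)^5 · 5^1 = 6 · (-1024) · 5 = -30720.

-30720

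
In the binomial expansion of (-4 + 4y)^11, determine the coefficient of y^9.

230686720

The general term is C(11,j)·(-4)^j·(4y)^(11-j); the y^9 term has j = 2.
C(11,2) = 55.
Coefficient = C(11,2) · (-4)^2 · 4^9 = 55 · 16 · 262144 = 230686720.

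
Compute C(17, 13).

2380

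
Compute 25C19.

C(25,19) = C(25,6) by symmetry.
C(25,6) = (25·24·23·22·21·20) / 6! = 127512000 / 720 = 177100.

177100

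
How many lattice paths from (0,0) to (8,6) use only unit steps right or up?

Each path is a sequence of 14 steps with 8 rights: C(14,8) = 3003.

3003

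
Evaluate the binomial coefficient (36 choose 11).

600805296

C(36,11) = (36·35·34·33·32·31·30·29·28·27·26) / 11! = 23982224839372800 / 39916800 = 600805296.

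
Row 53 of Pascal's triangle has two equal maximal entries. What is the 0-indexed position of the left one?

For odd n = 53, C(53,k) peaks at k = (n−1)/2 and (n+1)/2; the lower is 26.

26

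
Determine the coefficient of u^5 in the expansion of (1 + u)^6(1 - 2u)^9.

600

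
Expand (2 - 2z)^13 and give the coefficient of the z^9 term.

The general term is C(13,j)·(2)^j·(-2z)^(13-j); the z^9 term has j = 4.
C(13,4) = 715.
Coefficient = C(13,4) · 2^4 · (-2)^9 = 715 · 16 · (-512) = -5857280.

-5857280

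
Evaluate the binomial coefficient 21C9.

293930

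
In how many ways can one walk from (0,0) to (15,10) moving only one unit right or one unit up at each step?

Each path is a sequence of 25 steps with 15 rights: C(25,15) = 3268760.

3268760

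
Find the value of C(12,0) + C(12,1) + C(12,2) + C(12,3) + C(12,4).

794

1 + 12 + 66 + 220 + 495 = 794.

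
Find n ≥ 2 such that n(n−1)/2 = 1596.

57

n(n−1)/2 = 1596 ⇒ n(n−1) = 3192. Since 57·56 = 3192, n = 57.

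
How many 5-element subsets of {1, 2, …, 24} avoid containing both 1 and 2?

40964

All 5-subsets: C(24,5) = 42504. Those containing both fixed elements: C(22,3) = 1540.
42504 − 1540 = 40964.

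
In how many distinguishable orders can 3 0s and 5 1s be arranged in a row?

Choose positions for the 0s: C(8,3) = 56.

56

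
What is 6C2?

C(6,2) = (6·5) / 2! = 30 / 2 = 15.

15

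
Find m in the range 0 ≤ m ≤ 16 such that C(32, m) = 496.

2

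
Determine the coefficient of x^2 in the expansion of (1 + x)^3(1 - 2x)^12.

195

Coefficient of x^2 = Σ_{j} C(3,j)·1^j·C(12,2-j)·(-2)^(2-j) for j from 0 to 2.
= 264 + (-72) + 3 = 195.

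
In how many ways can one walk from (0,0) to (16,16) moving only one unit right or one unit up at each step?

Each path is a sequence of 32 steps with 16 rights: C(32,16) = 601080390.

601080390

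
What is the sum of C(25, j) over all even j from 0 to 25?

16777216

Half of (1+1)^25 + (1−1)^25 gives the even-index sum: 2^24 = 16777216.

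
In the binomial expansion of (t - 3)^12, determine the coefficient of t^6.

The general term is C(12,j)·(t)^j·(-3)^(12-j); the t^6 term has j = 6.
C(12,6) = 924.
Coefficient = C(12,6) · (-3)^6 = 924 · 729 = 673596.

673596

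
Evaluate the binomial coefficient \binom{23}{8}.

490314

C(23,8) = (23·22·21·20·19·18·17·16) / 8! = 19769460480 / 40320 = 490314.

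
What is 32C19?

C(32,19) = C(32,13) by symmetry.
C(32,13) = (32·31·30·29·28·27·26·25·24·23·22·21·20) / 13! = 2163102632570880000 / 6227020800 = 347373600.

347373600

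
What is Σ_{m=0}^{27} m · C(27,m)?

Since m·C(27,m) = 27·C(26,m−1), the sum is 27·2^26 = 27·67108864 = 1811939328.

1811939328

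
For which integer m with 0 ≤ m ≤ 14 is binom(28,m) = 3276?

3

C(28,m) increases on 0 ≤ m ≤ 14. C(28,2) = 378 and C(28,3) = 3276, so m = 3.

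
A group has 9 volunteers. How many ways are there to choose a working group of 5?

126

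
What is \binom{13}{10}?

286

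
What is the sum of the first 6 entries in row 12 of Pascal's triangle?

1586

1 + 12 + 66 + 220 + 495 + 792 = 1586.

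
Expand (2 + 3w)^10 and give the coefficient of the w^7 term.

The general term is C(10,j)·(2)^j·(3w)^(10-j); the w^7 term has j = 3.
C(10,3) = 120.
Coefficient = C(10,3) · 2^3 · 3^7 = 120 · 8 · 2187 = 2099520.

2099520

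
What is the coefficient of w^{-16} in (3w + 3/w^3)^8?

General term: C(8,j)·(3w)^j·(3/w^3)^(8-j), with w-exponent 1j − 3(8−j) = 4j − 24.
Set 4j − 24 = -16: j = 2.
C(8,2) = 28; 3^2 = 9; 3^6 = 729.
Coefficient = 28 · 9 · 729 = 183708.

183708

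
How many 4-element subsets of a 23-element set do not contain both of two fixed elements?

All 4-subsets: C(23,4) = 8855. Those containing both fixed elements: C(21,2) = 210.
8855 − 210 = 8645.

8645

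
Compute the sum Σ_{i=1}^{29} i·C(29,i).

Since i·C(29,i) = 29·C(28,i−1), the sum is 29·2^28 = 29·268435456 = 7784628224.

7784628224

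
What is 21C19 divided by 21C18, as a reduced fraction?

3/19

C(n,k+1)/C(n,k) = (n−k)/(k+1) = (21−18)/(18+1) = 3/19.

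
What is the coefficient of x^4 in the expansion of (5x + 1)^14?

625625

The general term is C(14,j)·(5x)^j·(1)^(14-j); the x^4 term has j = 4.
C(14,4) = 1001.
Coefficient = C(14,4) · 5^4 = 1001 · 625 = 625625.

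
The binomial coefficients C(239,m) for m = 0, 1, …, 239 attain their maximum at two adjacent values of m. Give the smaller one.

For odd n = 239, C(239,m) peaks at m = (n−1)/2 and (n+1)/2; the smaller is 119.

119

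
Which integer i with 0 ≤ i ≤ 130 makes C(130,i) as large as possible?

65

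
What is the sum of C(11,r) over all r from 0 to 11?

2048

Setting x = 1 in (1+x)^11 gives Σ C(11,r) = 2^11 = 2048.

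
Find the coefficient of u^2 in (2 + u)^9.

The general term is C(9,j)·(2)^j·(u)^(9-j); the u^2 term has j = 7.
C(9,7) = 36.
Coefficient = C(9,7) · 2^7 = 36 · 128 = 4608.

4608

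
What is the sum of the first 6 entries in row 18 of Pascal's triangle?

1 + 18 + 153 + 816 + 3060 + 8568 = 12616.

12616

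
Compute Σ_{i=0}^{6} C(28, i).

499178

1 + 28 + 378 + 3276 + 20475 + 98280 + 376740 = 499178.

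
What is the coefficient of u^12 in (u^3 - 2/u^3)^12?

General term: C(12,j)·(u^3)^j·(-2/u^3)^(12-j), with u-exponent 3j − 3(12−j) = 6j − 36.
Set 6j − 36 = 12: j = 8.
C(12,8) = 495; 1^8 = 1; (-2)^4 = 16.
Coefficient = 495 · 1 · 16 = 7920.

7920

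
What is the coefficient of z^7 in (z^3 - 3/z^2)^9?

10206

General term: C(9,j)·(z^3)^j·(-3/z^2)^(9-j), with z-exponent 3j − 2(9−j) = 5j − 18.
Set 5j − 18 = 7: j = 5.
C(9,5) = 126; 1^5 = 1; (-3)^4 = 81.
Coefficient = 126 · 1 · 81 = 10206.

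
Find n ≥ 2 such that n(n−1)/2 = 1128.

n(n−1)/2 = 1128 ⇒ n(n−1) = 2256. Since 48·47 = 2256, n = 48.

48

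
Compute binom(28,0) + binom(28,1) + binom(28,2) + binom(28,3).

1 + 28 + 378 + 3276 = 3683.

3683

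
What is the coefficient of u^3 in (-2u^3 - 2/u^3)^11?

-946176

General term: C(11,j)·(-2u^3)^j·(-2/u^3)^(11-j), with u-exponent 3j − 3(11−j) = 6j − 33.
Set 6j − 33 = 3: j = 6.
C(11,6) = 462; (-2)^6 = 64; (-2)^5 = -32.
Coefficient = 462 · 64 · (-32) = -946176.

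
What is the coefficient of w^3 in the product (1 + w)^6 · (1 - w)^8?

12

Coefficient of w^3 = Σ_{j} C(6,j)·1^j·C(8,3-j)·(-1)^(3-j) for j from 0 to 3.
= (-56) + 168 + (-120) + 20 = 12.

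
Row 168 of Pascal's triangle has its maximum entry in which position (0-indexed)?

84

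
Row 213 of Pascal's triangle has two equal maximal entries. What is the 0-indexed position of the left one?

For odd n = 213, C(213,i) peaks at i = (n−1)/2 and (n+1)/2; the lower is 106.

106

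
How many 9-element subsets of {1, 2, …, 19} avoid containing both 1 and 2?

72930

All 9-subsets: C(19,9) = 92378. Those containing both fixed elements: C(17,7) = 19448.
92378 − 19448 = 72930.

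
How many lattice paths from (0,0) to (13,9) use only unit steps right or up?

Each path is a sequence of 22 steps with 13 rights: C(22,13) = 497420.

497420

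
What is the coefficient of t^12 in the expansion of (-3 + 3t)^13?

The general term is C(13,j)·(-3)^j·(3t)^(13-j); the t^12 term has j = 1.
C(13,1) = 13.
Coefficient = C(13,1) · (-3)^1 · 3^12 = 13 · (-3) · 531441 = -20726199.

-20726199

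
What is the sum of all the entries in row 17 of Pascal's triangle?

131072

Setting x = 1 in (1+x)^17 gives Σ C(17,r) = 2^17 = 131072.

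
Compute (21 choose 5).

C(21,5) = (21·20·19·18·17) / 5! = 2441880 / 120 = 20349.

20349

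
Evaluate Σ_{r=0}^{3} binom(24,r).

1 + 24 + 276 + 2024 = 2325.

2325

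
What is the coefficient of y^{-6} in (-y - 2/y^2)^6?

240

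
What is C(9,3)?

84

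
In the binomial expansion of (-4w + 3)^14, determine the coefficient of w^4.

The general term is C(14,j)·(-4w)^j·(3)^(14-j); the w^4 term has j = 4.
C(14,4) = 1001.
Coefficient = C(14,4) · (-4)^4 · 3^10 = 1001 · 256 · 59049 = 15131660544.

15131660544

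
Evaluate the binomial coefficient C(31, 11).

84672315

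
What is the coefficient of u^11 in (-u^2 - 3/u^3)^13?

General term: C(13,j)·(-u^2)^j·(-3/u^3)^(13-j), with u-exponent 2j − 3(13−j) = 5j − 39.
Set 5j − 39 = 11: j = 10.
C(13,10) = 286; (-1)^10 = 1; (-3)^3 = -27.
Coefficient = 286 · 1 · (-27) = -7722.

-7722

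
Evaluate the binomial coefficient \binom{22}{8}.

C(22,8) = (22·21·20·19·18·17·16·15) / 8! = 12893126400 / 40320 = 319770.

319770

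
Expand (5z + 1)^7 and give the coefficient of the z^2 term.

The general term is C(7,j)·(5z)^j·(1)^(7-j); the z^2 term has j = 2.
C(7,2) = 21.
Coefficient = C(7,2) · 5^2 = 21 · 25 = 525.

525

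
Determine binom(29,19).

20030010

C(29,19) = C(29,10) by symmetry.
C(29,10) = (29·28·27·26·25·24·23·22·21·20) / 10! = 72684900288000 / 3628800 = 20030010.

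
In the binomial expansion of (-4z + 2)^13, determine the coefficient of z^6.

The general term is C(13,j)·(-4z)^j·(2)^(13-j); the z^6 term has j = 6.
C(13,6) = 1716.
Coefficient = C(13,6) · (-4)^6 · 2^7 = 1716 · 4096 · 128 = 899678208.

899678208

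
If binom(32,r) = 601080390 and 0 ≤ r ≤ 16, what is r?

16

C(32,r) increases on 0 ≤ r ≤ 16. C(32,15) = 565722720 and C(32,16) = 601080390, so r = 16.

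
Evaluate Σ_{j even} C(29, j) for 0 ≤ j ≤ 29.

Even-j terms of row 29 sum to 2^28 = 268435456.

268435456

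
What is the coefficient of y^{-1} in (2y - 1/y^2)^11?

42240

General term: C(11,j)·(2y)^j·(-1/y^2)^(11-j), with y-exponent 1j − 2(11−j) = 3j − 22.
Set 3j − 22 = -1: j = 7.
C(11,7) = 330; 2^7 = 128; (-1)^4 = 1.
Coefficient = 330 · 128 · 1 = 42240.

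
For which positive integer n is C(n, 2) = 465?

n(n−1)/2 = 465 ⇒ n(n−1) = 930. Since 31·30 = 930, n = 31.

31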